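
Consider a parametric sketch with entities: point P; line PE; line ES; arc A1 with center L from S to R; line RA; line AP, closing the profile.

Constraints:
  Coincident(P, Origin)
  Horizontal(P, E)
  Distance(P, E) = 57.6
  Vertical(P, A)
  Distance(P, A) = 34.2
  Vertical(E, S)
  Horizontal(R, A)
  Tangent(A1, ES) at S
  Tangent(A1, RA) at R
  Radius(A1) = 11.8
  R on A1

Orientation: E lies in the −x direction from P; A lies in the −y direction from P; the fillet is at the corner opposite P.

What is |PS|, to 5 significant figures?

61.802

The virtual corner opposite P is at (-57.600, -34.200). A1 meets ES tangentially, so LS is at right angles to ES and tangency of A1 to RA means the radius LR is perpendicular to RA, with radius 11.8, so the center L sits 11.8 in from both sides at L = (-45.800, -22.400). That places the tangent points at S = (-57.600, -22.400) on ES and R = (-45.800, -34.200) on RA. Then |PS| = |S − P| = 61.802.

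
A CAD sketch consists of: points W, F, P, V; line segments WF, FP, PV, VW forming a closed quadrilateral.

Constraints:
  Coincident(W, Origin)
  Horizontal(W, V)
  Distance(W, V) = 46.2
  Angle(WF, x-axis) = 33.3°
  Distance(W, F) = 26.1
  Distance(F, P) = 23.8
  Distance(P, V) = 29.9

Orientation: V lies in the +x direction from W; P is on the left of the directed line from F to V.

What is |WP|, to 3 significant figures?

49.8

Checks: |FP| = 23.80 ✓; |PV| = 29.90 ✓.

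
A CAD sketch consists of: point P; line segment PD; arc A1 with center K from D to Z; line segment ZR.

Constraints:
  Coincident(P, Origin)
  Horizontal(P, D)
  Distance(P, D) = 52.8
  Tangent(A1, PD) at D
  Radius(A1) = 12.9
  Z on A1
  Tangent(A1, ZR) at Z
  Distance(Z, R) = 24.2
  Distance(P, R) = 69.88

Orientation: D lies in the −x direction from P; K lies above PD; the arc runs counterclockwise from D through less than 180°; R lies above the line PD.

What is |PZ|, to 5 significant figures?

47.372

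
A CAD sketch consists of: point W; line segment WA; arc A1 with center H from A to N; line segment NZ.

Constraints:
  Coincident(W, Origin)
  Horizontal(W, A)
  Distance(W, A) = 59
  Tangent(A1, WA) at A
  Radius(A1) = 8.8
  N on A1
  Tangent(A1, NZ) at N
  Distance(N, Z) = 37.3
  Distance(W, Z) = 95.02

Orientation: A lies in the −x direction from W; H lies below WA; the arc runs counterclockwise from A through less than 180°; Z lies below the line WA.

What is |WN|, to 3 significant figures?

65.9

W is at the origin; W and A share the same y with |WA| = 59.0 and A on the −x side, so A = (-59.0, 0.00). Since A1 is tangent to WA there, HA ⟂ WA, so H = A + (0, -8.8) = (-59.0, -8.80). Since HN ⟂ NZ (tangency), |HZ| = √(8.8² + 37.3²) = 38.3 regardless of where N sits on A1. So Z lies on both circle(W, 95.02) and circle(H, 38.3); the below-WA intersection is Z = (-89.4, -32.1). N is the foot of the tangent from Z: N = (-65.8, -3.23).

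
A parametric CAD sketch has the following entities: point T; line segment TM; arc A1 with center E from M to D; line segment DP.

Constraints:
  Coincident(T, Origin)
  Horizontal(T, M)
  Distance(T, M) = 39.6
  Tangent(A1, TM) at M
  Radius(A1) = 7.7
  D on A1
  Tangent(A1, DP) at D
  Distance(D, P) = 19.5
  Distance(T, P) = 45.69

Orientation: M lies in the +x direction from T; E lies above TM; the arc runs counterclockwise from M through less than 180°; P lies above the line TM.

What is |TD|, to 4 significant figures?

47.62

Checks: |TM| = 39.60 ✓; |ED| = 7.700 ✓; ∠(ED, DP) = 90.00° ✓; |DP| = 19.50 ✓; |TP| = 45.69 ✓.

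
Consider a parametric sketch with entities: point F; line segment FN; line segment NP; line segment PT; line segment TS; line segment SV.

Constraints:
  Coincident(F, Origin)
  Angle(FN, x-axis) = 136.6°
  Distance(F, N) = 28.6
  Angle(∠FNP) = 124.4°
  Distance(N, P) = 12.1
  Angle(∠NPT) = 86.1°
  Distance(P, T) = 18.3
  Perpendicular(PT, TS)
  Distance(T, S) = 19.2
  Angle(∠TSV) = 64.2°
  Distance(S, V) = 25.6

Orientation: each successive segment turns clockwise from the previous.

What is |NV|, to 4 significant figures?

6.867

PT is perpendicular to TS, so TS runs at -102.9°; with |TS| = 19.2, S = (-5.335, 8.801). ∠TSV = 64.2° gives SV at 141.3° from the x-axis; with |SV| = 25.6, V = (-25.31, 24.81). Then |NV| = |V − N| = 6.867.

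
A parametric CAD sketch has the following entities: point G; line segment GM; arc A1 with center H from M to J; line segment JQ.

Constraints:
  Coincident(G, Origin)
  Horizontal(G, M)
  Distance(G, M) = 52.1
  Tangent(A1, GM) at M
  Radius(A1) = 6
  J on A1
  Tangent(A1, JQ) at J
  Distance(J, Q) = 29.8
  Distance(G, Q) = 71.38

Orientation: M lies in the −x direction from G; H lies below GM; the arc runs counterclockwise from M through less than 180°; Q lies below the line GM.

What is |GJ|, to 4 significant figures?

58.26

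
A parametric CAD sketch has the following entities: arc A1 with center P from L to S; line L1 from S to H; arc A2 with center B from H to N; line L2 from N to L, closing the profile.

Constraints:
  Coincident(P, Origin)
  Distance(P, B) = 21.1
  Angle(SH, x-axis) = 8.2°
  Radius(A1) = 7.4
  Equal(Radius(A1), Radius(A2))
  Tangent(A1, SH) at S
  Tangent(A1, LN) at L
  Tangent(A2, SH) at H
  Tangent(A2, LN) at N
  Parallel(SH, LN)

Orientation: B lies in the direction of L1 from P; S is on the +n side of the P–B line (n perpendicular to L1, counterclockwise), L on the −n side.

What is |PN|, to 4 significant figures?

22.36

The slot axis is L1's direction at 8.2°, so u = (cos 8.2°, sin 8.2°) = (0.9898, 0.1426) and n = (−sin 8.2°, cos 8.2°) = (-0.1426, 0.9898). P is at the origin and B lies 21.1 along u from P, so B = 21.1·u = (20.88, 3.009). Tangency of A1 to both parallel lines with radius 7.4 puts S and L at P ± 7.4·n: S = (-1.055, 7.324), L = (1.055, -7.324). Equal radii place H and N the same way about B: H = B + 7.4·n = (19.83, 10.33), N = B − 7.4·n = (21.94, -4.315). Then |PN| = |N − P| = 22.36.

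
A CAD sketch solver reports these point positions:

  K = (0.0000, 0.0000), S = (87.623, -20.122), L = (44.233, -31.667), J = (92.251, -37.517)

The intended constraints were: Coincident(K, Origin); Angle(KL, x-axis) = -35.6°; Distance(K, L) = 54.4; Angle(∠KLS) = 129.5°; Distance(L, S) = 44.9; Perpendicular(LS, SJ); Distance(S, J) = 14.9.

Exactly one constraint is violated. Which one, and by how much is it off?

Distance(S, J) = 14.9 — off by 3.10.

K = (0.00, 0.00) ✓; KL at -35.60° ✓; |KL| = 54.40 ✓; ∠KLS = 129.5° ✓; |LS| = 44.90 ✓; ∠(LS, SJ) = 90.00° ✓; |SJ| = 18.00 ✗.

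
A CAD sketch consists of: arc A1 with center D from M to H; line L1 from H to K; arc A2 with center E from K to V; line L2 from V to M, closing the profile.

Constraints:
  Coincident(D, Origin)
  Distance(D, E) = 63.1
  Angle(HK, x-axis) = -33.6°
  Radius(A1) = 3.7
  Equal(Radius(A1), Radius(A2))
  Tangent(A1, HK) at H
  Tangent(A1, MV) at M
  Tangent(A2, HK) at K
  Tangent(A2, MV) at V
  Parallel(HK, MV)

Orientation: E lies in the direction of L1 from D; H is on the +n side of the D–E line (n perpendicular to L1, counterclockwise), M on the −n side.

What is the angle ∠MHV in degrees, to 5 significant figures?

83.311°

The slot axis is L1's direction at -33.6°, so u = (cos -33.6°, sin -33.6°) = (0.83292, -0.55339) and n = (−sin -33.6°, cos -33.6°) = (0.55339, 0.83292). D is at the origin and E lies 63.1 along u from D, so E = 63.1·u = (52.557, -34.919). Tangency of A1 to both parallel lines with radius 3.7 puts H and M at D ± 3.7·n: H = (2.0475, 3.0818), M = (-2.0475, -3.0818). Equal radii place K and V the same way about E: K = E + 3.7·n = (54.605, -31.837), V = E − 3.7·n = (50.510, -38.001). Then cos ∠MHV = HM·HV / (|HM||HV|), giving 83.311°.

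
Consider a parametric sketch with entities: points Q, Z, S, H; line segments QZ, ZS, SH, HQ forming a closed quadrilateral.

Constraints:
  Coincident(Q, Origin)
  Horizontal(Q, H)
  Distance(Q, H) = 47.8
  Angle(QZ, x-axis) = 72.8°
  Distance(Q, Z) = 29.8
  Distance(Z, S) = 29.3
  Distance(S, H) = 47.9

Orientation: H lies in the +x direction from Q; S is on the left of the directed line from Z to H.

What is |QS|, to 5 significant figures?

55.985

Q is at the origin; Q and H share the same y with |QH| = 47.8 and H in +x, so H = (47.8, 0). QZ runs at 72.8° with |QZ| = 29.8, so Z = (8.8121, 28.467). S is determined by |ZS| = 29.3 and |SH| = 47.9 together: it lies at the intersection of circle(Z, 29.3) and circle(H, 47.9). With |ZH| = 48.275, the foot of the radical line on ZH is 9.2649 from Z and the perpendicular offset is √(29.3² − 9.2649²) = 27.797. Taking the left-of-ZH solution: S = (32.686, 45.453).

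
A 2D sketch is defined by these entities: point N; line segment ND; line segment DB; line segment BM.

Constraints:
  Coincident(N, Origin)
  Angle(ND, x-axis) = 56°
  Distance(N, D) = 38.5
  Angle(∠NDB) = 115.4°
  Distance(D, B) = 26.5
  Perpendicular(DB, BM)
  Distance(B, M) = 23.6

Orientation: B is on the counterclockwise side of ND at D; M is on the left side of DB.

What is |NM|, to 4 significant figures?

44.44

∠NDB = 115.4°, so DB runs at 56.0° + (180° − 115.4°) = 120.6° from the x-axis; with |DB| = 26.5, B = D + 26.5·(cos 120.6°, sin 120.6°) = (8.039, 54.73). DB ⟂ BM; with |BM| = 23.6 on the left of DB, M = B + 23.6·(-0.8607, -0.5090) = (-12.27, 42.71). Then |NM| = |M − N| = 44.44.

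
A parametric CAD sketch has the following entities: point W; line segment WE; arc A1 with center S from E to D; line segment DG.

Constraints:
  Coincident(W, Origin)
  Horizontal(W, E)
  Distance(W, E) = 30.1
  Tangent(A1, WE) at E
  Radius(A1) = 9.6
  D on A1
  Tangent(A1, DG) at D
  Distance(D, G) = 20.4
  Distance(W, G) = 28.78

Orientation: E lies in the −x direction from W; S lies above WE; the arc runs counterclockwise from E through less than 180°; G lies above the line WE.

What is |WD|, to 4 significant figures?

22.02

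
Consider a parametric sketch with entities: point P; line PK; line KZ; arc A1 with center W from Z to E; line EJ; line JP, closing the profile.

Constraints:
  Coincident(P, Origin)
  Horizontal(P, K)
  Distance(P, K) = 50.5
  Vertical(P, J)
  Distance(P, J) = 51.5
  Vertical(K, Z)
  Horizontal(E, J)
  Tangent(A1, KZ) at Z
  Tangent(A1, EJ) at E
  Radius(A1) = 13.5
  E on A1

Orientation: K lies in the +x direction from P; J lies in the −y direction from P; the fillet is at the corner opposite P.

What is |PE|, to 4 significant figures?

63.41

The virtual corner opposite P is at (50.50, -51.50). The tangent condition forces WZ to be normal to KZ and tangency of A1 to EJ means the radius WE is perpendicular to EJ, with radius 13.5, so the center W sits 13.5 in from both sides at W = (37.00, -38.00). That places the tangent points at Z = (50.50, -38.00) on KZ and E = (37.00, -51.50) on EJ. Then |PE| = |E − P| = 63.41.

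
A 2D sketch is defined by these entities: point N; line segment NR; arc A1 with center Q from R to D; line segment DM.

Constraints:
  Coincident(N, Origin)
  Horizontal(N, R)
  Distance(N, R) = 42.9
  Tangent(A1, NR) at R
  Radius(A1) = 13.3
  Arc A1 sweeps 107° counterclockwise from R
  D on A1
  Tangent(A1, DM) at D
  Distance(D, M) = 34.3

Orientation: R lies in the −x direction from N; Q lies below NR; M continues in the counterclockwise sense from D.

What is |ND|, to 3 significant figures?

58.2

Tangency of A1 to NR means the radius QR is perpendicular to NR, so Q = R + (0, -13.3) = (-42.9, -13.3). On A1, R sits at bearing 90° from Q; a 107° counterclockwise sweep puts D at bearing 197°, so D = Q + 13.3·(cos 197°, sin 197°) = (-55.6, -17.2). Then |ND| = |D − N| = 58.2.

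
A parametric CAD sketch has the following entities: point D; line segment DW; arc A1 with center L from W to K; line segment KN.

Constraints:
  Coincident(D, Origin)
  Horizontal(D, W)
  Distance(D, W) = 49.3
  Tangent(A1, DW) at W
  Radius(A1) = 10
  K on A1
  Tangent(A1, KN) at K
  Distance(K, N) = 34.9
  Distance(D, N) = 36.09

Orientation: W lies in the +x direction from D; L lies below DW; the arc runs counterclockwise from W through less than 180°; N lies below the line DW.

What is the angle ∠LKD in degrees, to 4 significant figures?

145.3°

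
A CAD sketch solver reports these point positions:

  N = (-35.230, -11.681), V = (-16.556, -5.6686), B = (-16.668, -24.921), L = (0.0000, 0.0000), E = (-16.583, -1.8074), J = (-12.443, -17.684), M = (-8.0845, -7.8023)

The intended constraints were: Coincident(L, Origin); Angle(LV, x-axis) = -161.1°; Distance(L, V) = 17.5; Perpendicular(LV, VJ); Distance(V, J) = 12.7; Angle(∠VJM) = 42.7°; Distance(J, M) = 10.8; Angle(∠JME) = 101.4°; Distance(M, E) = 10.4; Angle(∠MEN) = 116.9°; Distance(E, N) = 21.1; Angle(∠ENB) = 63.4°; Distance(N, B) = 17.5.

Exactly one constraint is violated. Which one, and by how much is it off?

Distance(N, B) = 17.5 — off by 5.30.

L = (0.00, 0.00) ✓; LV at -161.1° ✓; |LV| = 17.50 ✓; ∠(LV, VJ) = 90.00° ✓; |VJ| = 12.70 ✓; ∠VJM = 42.70° ✓; |JM| = 10.80 ✓; ∠JME = 101.4° ✓; |ME| = 10.40 ✓; ∠MEN = 116.9° ✓; |EN| = 21.10 ✓; ∠ENB = 63.40° ✓; |NB| = 22.80 ✗.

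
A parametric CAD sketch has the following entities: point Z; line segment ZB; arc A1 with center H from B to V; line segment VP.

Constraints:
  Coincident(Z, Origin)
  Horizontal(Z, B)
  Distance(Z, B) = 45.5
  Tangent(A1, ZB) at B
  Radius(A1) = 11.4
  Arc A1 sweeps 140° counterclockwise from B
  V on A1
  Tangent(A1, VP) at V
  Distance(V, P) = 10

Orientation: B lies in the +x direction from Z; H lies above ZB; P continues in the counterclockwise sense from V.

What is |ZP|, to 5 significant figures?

52.398

Z is at the origin; Z and B share the same y with |ZB| = 45.5 and B on the +x side, so B = (45.500, 0.0000). A1 meets ZB tangentially, so HB is at right angles to ZB, so H = B + (0, 11.4) = (45.500, 11.400). On A1, B sits at bearing -90° from H; a 140° counterclockwise sweep puts V at bearing 50°, so V = H + 11.4·(cos 50°, sin 50°) = (52.828, 20.133). Since A1 is tangent to VP there, HV ⟂ VP, so VP runs along (−sin 50°, cos 50°); with |VP| = 10.0, P = (45.167, 26.561). Then |ZP| = |P − Z| = 52.398.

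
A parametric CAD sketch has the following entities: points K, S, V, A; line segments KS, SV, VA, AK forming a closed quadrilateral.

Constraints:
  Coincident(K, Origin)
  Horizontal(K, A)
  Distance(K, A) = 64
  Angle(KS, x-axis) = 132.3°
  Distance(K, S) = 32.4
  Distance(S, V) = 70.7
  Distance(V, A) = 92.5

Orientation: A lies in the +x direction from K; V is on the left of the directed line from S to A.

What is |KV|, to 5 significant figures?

83.555

K is at the origin; K and A share the same y with |KA| = 64.0 and A in +x, so A = (64.0, 0). KS runs at 132.3° with |KS| = 32.4, so S = (-21.806, 23.964). V is determined by |SV| = 70.7 and |VA| = 92.5 together: it lies at the intersection of circle(S, 70.7) and circle(A, 92.5). With |SA| = 89.089, the foot of the radical line on SA is 24.577 from S and the perpendicular offset is √(70.7² − 24.577²) = 66.291. Taking the left-of-SA solution: V = (19.697, 81.200).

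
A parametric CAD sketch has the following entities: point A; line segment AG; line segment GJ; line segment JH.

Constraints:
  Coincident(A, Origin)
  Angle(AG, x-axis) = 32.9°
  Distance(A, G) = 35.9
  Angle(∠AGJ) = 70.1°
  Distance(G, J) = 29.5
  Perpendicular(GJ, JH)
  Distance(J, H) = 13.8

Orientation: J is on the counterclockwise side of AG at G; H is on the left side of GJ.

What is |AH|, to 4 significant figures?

26.40

A is at the origin; AG runs at 32.9° with length 35.9, so G = 35.9·(cos 32.9°, sin 32.9°) = (30.14, 19.50). ∠AGJ = 70.1°, so GJ runs at 32.9° + (180° − 70.1°) = 142.8° from the x-axis; with |GJ| = 29.5, J = G + 29.5·(cos 142.8°, sin 142.8°) = (6.645, 37.34). GJ ⟂ JH; with |JH| = 13.8 on the left of GJ, H = J + 13.8·(-0.6046, -0.7965) = (-1.699, 26.34). Then |AH| = |H − A| = 26.40.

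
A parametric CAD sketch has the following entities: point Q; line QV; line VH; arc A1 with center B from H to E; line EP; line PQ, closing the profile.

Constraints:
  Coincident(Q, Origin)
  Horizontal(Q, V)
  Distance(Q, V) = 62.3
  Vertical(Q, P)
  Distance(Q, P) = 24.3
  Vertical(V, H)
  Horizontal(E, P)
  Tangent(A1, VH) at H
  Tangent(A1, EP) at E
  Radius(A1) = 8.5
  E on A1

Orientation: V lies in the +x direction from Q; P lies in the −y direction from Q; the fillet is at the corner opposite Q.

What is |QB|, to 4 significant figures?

56.07

Q is at the origin; Q and V share the same y with |QV| = 62.3 and V on the +x side, so V = (62.30, 0.000). Q and P share the same x with |QP| = 24.3 and P on the −y side, so P = (0.000, -24.30). The virtual corner opposite Q is at (62.30, -24.30). The tangent condition forces BH to be normal to VH and the tangent condition forces BE to be normal to EP, with radius 8.5, so the center B sits 8.5 in from both sides at B = (53.80, -15.80). Then |QB| = |B − Q| = 56.07.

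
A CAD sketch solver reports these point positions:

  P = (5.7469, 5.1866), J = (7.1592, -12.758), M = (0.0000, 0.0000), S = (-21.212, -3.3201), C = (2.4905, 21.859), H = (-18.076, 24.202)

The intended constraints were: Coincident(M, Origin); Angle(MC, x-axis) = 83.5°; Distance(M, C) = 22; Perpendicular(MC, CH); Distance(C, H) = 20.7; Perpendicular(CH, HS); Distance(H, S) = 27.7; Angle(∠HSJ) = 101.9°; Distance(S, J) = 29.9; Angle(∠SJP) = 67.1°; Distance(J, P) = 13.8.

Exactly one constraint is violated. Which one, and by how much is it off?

Distance(J, P) = 13.8 — off by 4.20.

M = (0.00, 0.00) ✓; MC at 83.50° ✓; |MC| = 22.00 ✓; ∠(MC, CH) = 90.00° ✓; |CH| = 20.70 ✓; ∠(CH, HS) = 90.00° ✓; |HS| = 27.70 ✓; ∠HSJ = 101.9° ✓; |SJ| = 29.90 ✓; ∠SJP = 67.10° ✓; |JP| = 18.00 ✗.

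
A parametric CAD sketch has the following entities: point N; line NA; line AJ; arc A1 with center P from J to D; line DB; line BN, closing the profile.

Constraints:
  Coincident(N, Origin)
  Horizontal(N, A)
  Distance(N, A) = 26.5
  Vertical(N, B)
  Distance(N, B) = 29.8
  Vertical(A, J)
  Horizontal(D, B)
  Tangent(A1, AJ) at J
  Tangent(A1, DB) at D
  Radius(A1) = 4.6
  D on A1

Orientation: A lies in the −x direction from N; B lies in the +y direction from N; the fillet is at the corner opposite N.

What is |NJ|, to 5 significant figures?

36.569

N is at the origin; NA is horizontal with |NA| = 26.5 and A on the −x side, so A = (-26.500, 0.0000). N and B share the same x with |NB| = 29.8 and B on the +y side, so B = (0.0000, 29.800). The virtual corner opposite N is at (-26.500, 29.800). A1 meets AJ tangentially, so PJ is at right angles to AJ and A1 meets DB tangentially, so PD is at right angles to DB, with radius 4.6, so the center P sits 4.6 in from both sides at P = (-21.900, 25.200). That places the tangent points at J = (-26.500, 25.200) on AJ and D = (-21.900, 29.800) on DB. Then |NJ| = |J − N| = 36.569.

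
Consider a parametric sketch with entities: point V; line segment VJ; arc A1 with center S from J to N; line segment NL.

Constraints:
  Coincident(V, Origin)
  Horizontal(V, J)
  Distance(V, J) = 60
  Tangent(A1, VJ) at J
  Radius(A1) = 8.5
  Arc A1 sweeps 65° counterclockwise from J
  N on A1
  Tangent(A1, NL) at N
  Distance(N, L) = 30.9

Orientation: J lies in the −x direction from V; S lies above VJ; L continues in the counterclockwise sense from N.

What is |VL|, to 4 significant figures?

51.21

On A1, J sits at bearing -90° from S; a 65° counterclockwise sweep puts N at bearing -25°, so N = S + 8.5·(cos -25°, sin -25°) = (-52.30, 4.908). Tangency of A1 to NL means the radius SN is perpendicular to NL, so NL runs along (−sin -25°, cos -25°); with |NL| = 30.9, L = (-39.24, 32.91). Then |VL| = |L − V| = 51.21.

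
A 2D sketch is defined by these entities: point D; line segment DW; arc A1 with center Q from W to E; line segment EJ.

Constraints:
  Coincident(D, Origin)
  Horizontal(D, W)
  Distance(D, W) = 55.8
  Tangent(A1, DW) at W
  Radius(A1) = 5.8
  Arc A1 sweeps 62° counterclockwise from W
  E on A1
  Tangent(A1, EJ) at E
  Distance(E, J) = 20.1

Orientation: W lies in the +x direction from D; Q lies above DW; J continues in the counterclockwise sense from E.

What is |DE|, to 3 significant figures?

61.0

D is at the origin; DW is horizontal with |DW| = 55.8 and W on the +x side, so W = (55.8, 0.00). A1 meets DW tangentially, so QW is at right angles to DW, so Q = W + (0, 5.8) = (55.8, 5.80). On A1, W sits at bearing -90° from Q; a 62° counterclockwise sweep puts E at bearing -28°, so E = Q + 5.8·(cos -28°, sin -28°) = (60.9, 3.08). Then |DE| = |E − D| = 61.0.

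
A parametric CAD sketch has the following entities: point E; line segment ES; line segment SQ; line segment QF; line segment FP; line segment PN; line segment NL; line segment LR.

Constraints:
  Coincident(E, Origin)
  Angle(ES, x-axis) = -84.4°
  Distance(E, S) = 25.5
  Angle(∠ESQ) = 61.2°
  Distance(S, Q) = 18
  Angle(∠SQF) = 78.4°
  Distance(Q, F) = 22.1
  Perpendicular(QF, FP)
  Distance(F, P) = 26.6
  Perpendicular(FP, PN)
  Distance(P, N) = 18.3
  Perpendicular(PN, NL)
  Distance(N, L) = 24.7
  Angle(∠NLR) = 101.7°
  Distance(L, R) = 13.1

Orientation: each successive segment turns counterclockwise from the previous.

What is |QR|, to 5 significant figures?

16.645

E is at the origin; ES runs at -84.4° with length 25.5, so S = (2.4884, -25.378). ∠ESQ = 61.2° gives SQ at 34.400° from the x-axis; with |SQ| = 18.0, Q = (17.340, -15.209). ∠SQF = 78.4° gives QF at 136.00° from the x-axis; with |QF| = 22.1, F = (1.4430, 0.14306). QF is perpendicular to FP, so FP runs at -134.00°; with |FP| = 26.6, P = (-17.035, -18.991). The perpendicularity gives PN at right angles to FP, so PN runs at -44.000°; with |PN| = 18.3, N = (-3.8710, -31.704). PN ⟂ NL, so NL runs at 46.000°; with |NL| = 24.7, L = (13.287, -13.936). ∠NLR = 101.7° gives LR at 124.30° from the x-axis; with |LR| = 13.1, R = (5.9049, -3.1140). Then |QR| = |R − Q| = 16.645.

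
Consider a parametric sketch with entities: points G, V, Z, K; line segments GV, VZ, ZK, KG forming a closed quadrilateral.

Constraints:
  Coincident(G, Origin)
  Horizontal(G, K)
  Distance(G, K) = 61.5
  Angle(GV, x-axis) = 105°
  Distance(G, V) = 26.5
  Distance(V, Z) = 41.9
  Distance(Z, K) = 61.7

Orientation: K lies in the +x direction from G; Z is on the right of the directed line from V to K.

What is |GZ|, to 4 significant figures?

15.51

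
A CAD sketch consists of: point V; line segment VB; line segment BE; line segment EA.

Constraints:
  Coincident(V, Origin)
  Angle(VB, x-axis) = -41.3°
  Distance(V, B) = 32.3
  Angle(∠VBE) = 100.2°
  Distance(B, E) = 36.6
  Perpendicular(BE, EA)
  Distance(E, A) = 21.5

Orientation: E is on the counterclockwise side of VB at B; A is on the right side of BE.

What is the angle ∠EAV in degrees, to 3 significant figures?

38.5°

V is at the origin; VB runs at -41.3° with length 32.3, so B = 32.3·(cos -41.3°, sin -41.3°) = (24.3, -21.3). ∠VBE = 100.2°, so BE runs at -41.3° + (180° − 100.2°) = 38.5° from the x-axis; with |BE| = 36.6, E = B + 36.6·(cos 38.5°, sin 38.5°) = (52.9, 1.47). BE ⟂ EA; with |EA| = 21.5 on the right of BE, A = E + 21.5·(0.623, -0.783) = (66.3, -15.4). Then cos ∠EAV = AE·AV / (|AE||AV|), giving 38.5°.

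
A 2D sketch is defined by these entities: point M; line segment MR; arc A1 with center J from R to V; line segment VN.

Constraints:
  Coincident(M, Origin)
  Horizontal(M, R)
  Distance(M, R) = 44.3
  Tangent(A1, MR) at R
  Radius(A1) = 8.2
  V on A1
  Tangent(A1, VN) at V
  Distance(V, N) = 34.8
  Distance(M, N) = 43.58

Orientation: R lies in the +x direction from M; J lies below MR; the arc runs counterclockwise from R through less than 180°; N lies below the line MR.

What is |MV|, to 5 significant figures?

37.096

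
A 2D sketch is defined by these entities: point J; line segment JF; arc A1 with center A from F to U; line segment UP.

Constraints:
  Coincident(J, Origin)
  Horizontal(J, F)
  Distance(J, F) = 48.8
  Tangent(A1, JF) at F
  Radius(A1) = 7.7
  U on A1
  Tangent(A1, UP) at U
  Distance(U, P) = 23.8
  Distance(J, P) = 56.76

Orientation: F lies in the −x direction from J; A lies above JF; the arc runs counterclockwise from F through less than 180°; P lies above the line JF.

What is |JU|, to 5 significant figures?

42.335

Checks: |AU| = 7.700 ✓; ∠(AU, UP) = 90.00° ✓; |UP| = 23.80 ✓; |JP| = 56.76 ✓.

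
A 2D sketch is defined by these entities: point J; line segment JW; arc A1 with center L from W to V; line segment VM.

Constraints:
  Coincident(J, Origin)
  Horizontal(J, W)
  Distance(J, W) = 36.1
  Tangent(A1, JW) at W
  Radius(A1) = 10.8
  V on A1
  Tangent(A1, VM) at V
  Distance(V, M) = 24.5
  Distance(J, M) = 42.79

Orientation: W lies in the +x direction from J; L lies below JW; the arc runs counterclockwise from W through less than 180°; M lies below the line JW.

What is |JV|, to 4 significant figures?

27.40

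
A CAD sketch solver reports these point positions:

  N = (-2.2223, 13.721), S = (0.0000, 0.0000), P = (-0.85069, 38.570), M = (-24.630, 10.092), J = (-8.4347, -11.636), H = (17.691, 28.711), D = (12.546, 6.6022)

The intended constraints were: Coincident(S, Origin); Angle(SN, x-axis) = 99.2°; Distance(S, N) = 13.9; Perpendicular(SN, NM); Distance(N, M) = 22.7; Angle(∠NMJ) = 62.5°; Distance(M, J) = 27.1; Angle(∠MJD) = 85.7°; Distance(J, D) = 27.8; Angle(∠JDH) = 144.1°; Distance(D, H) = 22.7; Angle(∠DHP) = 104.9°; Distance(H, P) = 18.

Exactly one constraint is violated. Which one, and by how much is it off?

Distance(H, P) = 18 — off by 3.00.

S = (0.00, 0.00) ✓; SN at 99.20° ✓; |SN| = 13.90 ✓; ∠(SN, NM) = 90.00° ✓; |NM| = 22.70 ✓; ∠NMJ = 62.50° ✓; |MJ| = 27.10 ✓; ∠MJD = 85.70° ✓; |JD| = 27.80 ✓; ∠JDH = 144.1° ✓; |DH| = 22.70 ✓; ∠DHP = 104.9° ✓; |HP| = 21.00 ✗.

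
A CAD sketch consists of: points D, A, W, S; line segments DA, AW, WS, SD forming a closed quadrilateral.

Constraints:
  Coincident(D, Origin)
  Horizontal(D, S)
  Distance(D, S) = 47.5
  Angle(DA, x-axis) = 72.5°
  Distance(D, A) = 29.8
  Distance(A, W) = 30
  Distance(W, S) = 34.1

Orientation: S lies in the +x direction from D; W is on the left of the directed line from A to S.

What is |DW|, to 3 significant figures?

50.8

Checks: |AW| = 30.00 ✓; |WS| = 34.10 ✓.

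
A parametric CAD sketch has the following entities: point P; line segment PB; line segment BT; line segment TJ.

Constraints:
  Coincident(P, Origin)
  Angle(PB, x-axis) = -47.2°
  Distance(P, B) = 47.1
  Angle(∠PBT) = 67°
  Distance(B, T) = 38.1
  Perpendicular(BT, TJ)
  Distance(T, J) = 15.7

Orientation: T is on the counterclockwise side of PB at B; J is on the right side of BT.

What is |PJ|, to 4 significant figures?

62.25

∠PBT = 67.0°, so BT runs at -47.2° + (180° − 67.0°) = 65.80° from the x-axis; with |BT| = 38.1, T = B + 38.1·(cos 65.80°, sin 65.80°) = (47.62, 0.1931). BT is perpendicular to TJ; with |TJ| = 15.7 on the right of BT, J = T + 15.7·(0.9121, -0.4099) = (61.94, -6.243). Then |PJ| = |J − P| = 62.25.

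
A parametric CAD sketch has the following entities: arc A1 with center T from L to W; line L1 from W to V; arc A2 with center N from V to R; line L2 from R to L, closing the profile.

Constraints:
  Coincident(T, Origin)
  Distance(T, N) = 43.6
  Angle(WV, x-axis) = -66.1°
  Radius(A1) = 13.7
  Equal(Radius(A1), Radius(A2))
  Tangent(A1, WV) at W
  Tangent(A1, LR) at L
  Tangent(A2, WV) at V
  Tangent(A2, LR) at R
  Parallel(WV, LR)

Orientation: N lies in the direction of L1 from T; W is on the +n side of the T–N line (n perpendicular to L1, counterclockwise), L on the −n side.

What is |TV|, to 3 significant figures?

45.7

Tangency of A1 to both parallel lines with radius 13.7 puts W and L at T ± 13.7·n: W = (12.5, 5.55), L = (-12.5, -5.55). Equal radii place V and R the same way about N: V = N + 13.7·n = (30.2, -34.3), R = N − 13.7·n = (5.14, -45.4). Then |TV| = |V − T| = 45.7.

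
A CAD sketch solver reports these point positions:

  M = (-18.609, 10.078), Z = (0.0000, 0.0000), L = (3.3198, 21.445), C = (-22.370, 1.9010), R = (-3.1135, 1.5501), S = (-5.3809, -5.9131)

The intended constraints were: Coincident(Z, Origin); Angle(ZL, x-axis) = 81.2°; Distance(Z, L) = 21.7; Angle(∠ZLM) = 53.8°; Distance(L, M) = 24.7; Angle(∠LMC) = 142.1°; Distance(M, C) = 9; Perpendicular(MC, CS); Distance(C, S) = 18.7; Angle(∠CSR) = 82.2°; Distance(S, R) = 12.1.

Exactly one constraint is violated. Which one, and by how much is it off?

Distance(S, R) = 12.1 — off by 4.30.

Z = (0.00, 0.00) ✓; ZL at 81.20° ✓; |ZL| = 21.70 ✓; ∠ZLM = 53.80° ✓; |LM| = 24.70 ✓; ∠LMC = 142.1° ✓; |MC| = 9.000 ✓; ∠(MC, CS) = 90.00° ✓; |CS| = 18.70 ✓; ∠CSR = 82.20° ✓; |SR| = 7.800 ✗.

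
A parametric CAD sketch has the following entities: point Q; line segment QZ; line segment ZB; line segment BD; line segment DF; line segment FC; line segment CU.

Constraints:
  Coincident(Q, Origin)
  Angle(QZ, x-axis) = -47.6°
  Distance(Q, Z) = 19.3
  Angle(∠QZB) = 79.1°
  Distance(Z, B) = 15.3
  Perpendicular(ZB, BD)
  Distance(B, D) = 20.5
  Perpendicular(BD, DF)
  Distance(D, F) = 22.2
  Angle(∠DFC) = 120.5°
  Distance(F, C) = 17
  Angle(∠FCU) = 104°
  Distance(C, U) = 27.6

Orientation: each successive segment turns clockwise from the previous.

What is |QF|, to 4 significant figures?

10.66

ZB is perpendicular to BD, so BD runs at 121.5°; with |BD| = 20.5, D = (-10.74, -4.767). BD is perpendicular to DF, so DF runs at 31.50°; with |DF| = 22.2, F = (8.186, 6.832). Then |QF| = |F − Q| = 10.66.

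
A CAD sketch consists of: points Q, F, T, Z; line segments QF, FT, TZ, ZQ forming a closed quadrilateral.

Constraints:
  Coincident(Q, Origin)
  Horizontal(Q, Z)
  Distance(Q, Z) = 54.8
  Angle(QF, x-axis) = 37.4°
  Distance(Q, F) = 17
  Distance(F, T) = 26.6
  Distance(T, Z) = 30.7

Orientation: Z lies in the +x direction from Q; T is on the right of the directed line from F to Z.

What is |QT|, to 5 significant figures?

29.692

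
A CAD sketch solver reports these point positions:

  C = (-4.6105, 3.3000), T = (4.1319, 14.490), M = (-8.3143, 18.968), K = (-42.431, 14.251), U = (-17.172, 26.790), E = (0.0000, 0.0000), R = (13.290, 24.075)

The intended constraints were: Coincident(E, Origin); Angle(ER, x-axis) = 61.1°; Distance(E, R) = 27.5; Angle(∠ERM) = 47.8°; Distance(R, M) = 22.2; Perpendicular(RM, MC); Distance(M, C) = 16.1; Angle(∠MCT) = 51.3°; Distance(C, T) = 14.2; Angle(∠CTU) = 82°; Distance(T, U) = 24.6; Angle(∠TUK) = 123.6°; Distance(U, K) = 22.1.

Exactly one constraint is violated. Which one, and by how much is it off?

Distance(U, K) = 22.1 — off by 6.10.

E = (0.00, 0.00) ✓; ER at 61.10° ✓; |ER| = 27.50 ✓; ∠ERM = 47.80° ✓; |RM| = 22.20 ✓; ∠(RM, MC) = 90.00° ✓; |MC| = 16.10 ✓; ∠MCT = 51.30° ✓; |CT| = 14.20 ✓; ∠CTU = 82.00° ✓; |TU| = 24.60 ✓; ∠TUK = 123.6° ✓; |UK| = 28.20 ✗.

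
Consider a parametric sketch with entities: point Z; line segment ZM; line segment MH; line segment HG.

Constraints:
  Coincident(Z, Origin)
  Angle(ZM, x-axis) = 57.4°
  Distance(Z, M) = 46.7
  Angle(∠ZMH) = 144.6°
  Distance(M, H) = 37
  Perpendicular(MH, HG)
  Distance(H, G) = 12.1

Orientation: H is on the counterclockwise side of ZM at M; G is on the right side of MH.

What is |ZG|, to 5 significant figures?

84.663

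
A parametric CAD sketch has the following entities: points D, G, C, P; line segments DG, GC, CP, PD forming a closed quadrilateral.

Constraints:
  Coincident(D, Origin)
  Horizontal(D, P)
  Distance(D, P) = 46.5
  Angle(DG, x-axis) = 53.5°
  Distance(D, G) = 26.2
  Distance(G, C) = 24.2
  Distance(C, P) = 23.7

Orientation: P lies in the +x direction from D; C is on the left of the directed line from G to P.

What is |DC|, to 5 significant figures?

45.762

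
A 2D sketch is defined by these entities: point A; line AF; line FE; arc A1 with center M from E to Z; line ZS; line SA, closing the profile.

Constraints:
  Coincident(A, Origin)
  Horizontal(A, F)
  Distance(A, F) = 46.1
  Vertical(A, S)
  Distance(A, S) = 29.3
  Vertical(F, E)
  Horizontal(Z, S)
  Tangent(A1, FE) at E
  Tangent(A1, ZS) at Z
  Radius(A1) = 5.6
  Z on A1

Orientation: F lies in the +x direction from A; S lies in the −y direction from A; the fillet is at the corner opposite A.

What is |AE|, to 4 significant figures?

51.84

A is at the origin; A and F share the same y with |AF| = 46.1 and F on the +x side, so F = (46.10, 0.000). AS is vertical with |AS| = 29.3 and S on the −y side, so S = (0.000, -29.30). The virtual corner opposite A is at (46.10, -29.30). Tangency of A1 to FE means the radius ME is perpendicular to FE and the tangent condition forces MZ to be normal to ZS, with radius 5.6, so the center M sits 5.6 in from both sides at M = (40.50, -23.70). That places the tangent points at E = (46.10, -23.70) on FE and Z = (40.50, -29.30) on ZS. Then |AE| = |E − A| = 51.84.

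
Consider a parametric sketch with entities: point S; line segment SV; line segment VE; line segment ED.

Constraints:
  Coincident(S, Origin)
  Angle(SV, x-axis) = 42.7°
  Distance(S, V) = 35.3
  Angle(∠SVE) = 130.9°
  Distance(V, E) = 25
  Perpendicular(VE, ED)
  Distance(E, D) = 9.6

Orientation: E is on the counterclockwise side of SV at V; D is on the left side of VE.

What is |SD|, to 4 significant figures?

51.05

S is at the origin; SV runs at 42.7° with length 35.3, so V = 35.3·(cos 42.7°, sin 42.7°) = (25.94, 23.94). ∠SVE = 130.9°, so VE runs at 42.7° + (180° − 130.9°) = 91.80° from the x-axis; with |VE| = 25.0, E = V + 25.0·(cos 91.80°, sin 91.80°) = (25.16, 48.93). VE is perpendicular to ED; with |ED| = 9.6 on the left of VE, D = E + 9.6·(-0.9995, -0.03141) = (15.56, 48.63). Then |SD| = |D − S| = 51.05.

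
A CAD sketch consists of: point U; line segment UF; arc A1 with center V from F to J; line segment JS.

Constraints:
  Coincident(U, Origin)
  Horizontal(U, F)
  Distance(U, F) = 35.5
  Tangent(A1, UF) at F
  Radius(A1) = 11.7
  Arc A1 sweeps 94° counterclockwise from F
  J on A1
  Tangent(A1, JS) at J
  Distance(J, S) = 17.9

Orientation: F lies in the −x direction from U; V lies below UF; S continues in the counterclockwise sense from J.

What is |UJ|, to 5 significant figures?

48.804

Tangency of A1 to UF means the radius VF is perpendicular to UF, so V = F + (0, -11.7) = (-35.500, -11.700). On A1, F sits at bearing 90° from V; a 94° counterclockwise sweep puts J at bearing 184°, so J = V + 11.7·(cos 184°, sin 184°) = (-47.171, -12.516). Then |UJ| = |J − U| = 48.804.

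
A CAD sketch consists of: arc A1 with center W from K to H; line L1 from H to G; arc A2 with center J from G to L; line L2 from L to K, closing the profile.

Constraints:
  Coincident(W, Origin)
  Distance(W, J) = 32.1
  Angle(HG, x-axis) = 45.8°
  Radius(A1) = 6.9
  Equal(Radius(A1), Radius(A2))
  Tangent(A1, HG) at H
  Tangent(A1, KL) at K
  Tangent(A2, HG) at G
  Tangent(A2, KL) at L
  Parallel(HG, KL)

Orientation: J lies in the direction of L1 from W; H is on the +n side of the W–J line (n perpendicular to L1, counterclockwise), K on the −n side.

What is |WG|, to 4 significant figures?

32.83

Tangency of A1 to both parallel lines with radius 6.9 puts H and K at W ± 6.9·n: H = (-4.947, 4.810), K = (4.947, -4.810). Equal radii place G and L the same way about J: G = J + 6.9·n = (17.43, 27.82), L = J − 6.9·n = (27.33, 18.20). Then |WG| = |G − W| = 32.83.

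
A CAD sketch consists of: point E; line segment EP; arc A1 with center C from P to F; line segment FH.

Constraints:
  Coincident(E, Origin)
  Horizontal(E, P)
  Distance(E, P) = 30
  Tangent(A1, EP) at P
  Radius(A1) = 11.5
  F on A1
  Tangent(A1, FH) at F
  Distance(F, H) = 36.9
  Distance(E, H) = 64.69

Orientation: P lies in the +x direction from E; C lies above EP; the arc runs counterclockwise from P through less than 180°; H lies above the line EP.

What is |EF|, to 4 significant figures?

42.85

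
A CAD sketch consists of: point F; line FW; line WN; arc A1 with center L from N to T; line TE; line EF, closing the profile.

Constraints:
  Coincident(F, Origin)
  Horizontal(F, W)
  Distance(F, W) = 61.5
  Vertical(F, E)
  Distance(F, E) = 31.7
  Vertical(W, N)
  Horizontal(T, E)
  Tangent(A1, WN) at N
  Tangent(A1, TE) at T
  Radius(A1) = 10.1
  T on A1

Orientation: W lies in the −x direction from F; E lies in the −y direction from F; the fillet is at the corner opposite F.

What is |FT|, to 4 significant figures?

60.39

F is at the origin; F and W share the same y with |FW| = 61.5 and W on the −x side, so W = (-61.50, 0.000). F and E share the same x with |FE| = 31.7 and E on the −y side, so E = (0.000, -31.70). The virtual corner opposite F is at (-61.50, -31.70). A1 meets WN tangentially, so LN is at right angles to WN and since A1 is tangent to TE there, LT ⟂ TE, with radius 10.1, so the center L sits 10.1 in from both sides at L = (-51.40, -21.60). That places the tangent points at N = (-61.50, -21.60) on WN and T = (-51.40, -31.70) on TE. Then |FT| = |T − F| = 60.39.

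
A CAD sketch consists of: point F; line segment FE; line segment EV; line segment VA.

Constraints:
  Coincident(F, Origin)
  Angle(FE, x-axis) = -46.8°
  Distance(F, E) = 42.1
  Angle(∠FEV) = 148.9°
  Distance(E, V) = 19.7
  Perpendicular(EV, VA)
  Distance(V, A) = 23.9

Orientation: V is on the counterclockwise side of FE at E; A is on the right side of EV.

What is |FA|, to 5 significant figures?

72.052

∠FEV = 148.9°, so EV runs at -46.8° + (180° − 148.9°) = -15.700° from the x-axis; with |EV| = 19.7, V = E + 19.7·(cos -15.700°, sin -15.700°) = (47.784, -36.020). EV is perpendicular to VA; with |VA| = 23.9 on the right of EV, A = V + 23.9·(-0.27060, -0.96269) = (41.317, -59.029). Then |FA| = |A − F| = 72.052.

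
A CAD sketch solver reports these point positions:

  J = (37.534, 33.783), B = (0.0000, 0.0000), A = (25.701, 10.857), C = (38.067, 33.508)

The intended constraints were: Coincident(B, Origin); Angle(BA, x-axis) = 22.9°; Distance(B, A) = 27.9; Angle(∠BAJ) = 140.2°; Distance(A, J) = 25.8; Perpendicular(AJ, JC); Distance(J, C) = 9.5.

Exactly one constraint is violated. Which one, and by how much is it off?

Distance(J, C) = 9.5 — off by 8.90.

B = (0.00, 0.00) ✓; BA at 22.90° ✓; |BA| = 27.90 ✓; ∠BAJ = 140.2° ✓; |AJ| = 25.80 ✓; ∠(AJ, JC) = 89.99° ✓; |JC| = 0.5998 ✗.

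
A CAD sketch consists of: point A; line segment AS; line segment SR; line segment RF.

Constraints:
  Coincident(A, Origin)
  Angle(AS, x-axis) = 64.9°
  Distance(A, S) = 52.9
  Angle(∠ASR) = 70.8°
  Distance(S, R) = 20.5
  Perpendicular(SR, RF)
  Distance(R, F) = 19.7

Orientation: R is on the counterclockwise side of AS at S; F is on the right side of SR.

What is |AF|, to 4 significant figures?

69.73

A is at the origin; AS runs at 64.9° with length 52.9, so S = 52.9·(cos 64.9°, sin 64.9°) = (22.44, 47.90). ∠ASR = 70.8°, so SR runs at 64.9° + (180° − 70.8°) = 174.1° from the x-axis; with |SR| = 20.5, R = S + 20.5·(cos 174.1°, sin 174.1°) = (2.049, 50.01). SR ⟂ RF; with |RF| = 19.7 on the right of SR, F = R + 19.7·(0.1028, 0.9947) = (4.074, 69.61). Then |AF| = |F − A| = 69.73.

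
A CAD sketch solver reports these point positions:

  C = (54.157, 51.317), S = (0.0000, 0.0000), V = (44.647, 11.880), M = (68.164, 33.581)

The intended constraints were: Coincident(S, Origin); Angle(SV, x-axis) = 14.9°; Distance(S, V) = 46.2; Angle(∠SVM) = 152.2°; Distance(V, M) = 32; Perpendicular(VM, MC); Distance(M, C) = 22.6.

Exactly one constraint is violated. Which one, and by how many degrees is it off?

Perpendicular(VM, MC) — off by 4.40°.

S = (0.00, 0.00) ✓; SV at 14.90° ✓; |SV| = 46.20 ✓; ∠SVM = 152.2° ✓; |VM| = 32.00 ✓; ∠(VM, MC) = 85.60° ✗; |MC| = 22.60 ✓.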